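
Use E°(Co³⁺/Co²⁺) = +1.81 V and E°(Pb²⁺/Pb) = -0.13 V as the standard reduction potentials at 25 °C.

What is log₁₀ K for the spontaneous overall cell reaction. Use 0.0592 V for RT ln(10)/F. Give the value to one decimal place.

Cathode: Co³⁺/Co²⁺; anode: Pb²⁺/Pb. E°cell = +1.94 V, n = 2.
log K = nE°cell / 0.0592 = (2)(+1.94) / 0.0592 = 65.5.

65.5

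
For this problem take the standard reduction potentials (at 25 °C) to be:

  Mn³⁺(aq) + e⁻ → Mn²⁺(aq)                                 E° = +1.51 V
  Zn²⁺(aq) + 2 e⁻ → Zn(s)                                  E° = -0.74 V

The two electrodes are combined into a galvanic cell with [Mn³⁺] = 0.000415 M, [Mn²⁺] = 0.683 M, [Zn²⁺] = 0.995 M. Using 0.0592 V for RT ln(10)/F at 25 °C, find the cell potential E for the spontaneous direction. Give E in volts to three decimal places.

+2.060 V

Mn³⁺/Mn²⁺ is the cathode (higher E°), Zn²⁺/Zn the anode: E°cell = +1.51 − (-0.74) = +2.25 V, n = 2.
Overall: 2 Mn³⁺(aq) + Zn(s) → 2 Mn²⁺(aq) + Zn²⁺(aq)
Q = [Mn²⁺]^2·[Zn²⁺] / ([Mn³⁺]^2); log Q = 6.431.
E = E° − (0.0592/n) log Q = +2.25 − (0.0592/2)(6.431) = +2.060 V.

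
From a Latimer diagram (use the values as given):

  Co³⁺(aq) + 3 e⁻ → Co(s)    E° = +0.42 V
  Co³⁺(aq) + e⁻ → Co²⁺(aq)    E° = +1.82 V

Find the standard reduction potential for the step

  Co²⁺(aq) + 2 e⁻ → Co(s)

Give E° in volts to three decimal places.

-0.280 V

Sequential free energies add, so n₃E°₃ = n₁E°₁ + n₂E°₂.
With n₃ = 3, and the known step contributing 1×(+1.82) V, the unknown satisfies 2·E° = 3×(+0.42) − 1×(+1.82) = -0.560.
E° = -0.560 / 2 = -0.280 V.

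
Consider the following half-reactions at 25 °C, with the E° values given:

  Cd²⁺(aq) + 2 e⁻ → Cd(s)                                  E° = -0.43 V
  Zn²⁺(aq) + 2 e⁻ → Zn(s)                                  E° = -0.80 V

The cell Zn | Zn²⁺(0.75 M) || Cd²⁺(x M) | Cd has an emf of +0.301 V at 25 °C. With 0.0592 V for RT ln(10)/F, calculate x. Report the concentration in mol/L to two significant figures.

Cd²⁺/Cd is the cathode, Zn²⁺/Zn the anode: E°cell = +0.37 V, n = 2.
Overall reaction: Cd²⁺(aq) + Zn(s) → Cd(s) + Zn²⁺(aq); Q = [Zn²⁺]^1/[Cd²⁺]^1.
From E = E° − (0.0592/n) log Q: log Q = (E° − E)·n/0.0592 = (+0.37 − (+0.301))·2/0.0592 = 2.3311.
So 1·log[Cd²⁺] = 1·log(0.75) − log Q = -0.1249 − (2.3311) = -2.4560; [Cd²⁺] = 10^(-2.4560) ≈ 0.0035 M.

0.0035 M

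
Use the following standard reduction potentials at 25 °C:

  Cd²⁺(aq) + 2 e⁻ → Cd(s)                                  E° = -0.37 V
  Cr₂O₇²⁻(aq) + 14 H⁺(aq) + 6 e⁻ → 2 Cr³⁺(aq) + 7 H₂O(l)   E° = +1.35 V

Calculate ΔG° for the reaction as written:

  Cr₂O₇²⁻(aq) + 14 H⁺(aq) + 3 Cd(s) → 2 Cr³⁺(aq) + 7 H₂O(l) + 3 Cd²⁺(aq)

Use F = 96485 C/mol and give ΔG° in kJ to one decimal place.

As written, Cr₂O₇²⁻/Cr³⁺ is reduced (cathode) and Cd²⁺/Cd is oxidised (anode), so E°cell = (+1.35) − (-0.37) = +1.72 V.
Balancing electrons gives n = 6.
ΔG° = −nFE° = −(6)(96485)(+1.72) = -995,725 J = -995.7 kJ.

-995.7 kJ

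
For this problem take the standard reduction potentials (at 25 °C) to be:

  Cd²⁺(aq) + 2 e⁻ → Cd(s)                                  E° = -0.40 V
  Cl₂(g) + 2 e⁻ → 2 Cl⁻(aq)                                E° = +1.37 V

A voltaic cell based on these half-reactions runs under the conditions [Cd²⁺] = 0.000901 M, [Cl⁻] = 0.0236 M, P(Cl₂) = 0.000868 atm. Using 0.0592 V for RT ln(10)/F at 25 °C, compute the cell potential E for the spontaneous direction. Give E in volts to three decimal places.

Cl₂/Cl⁻ is the cathode (higher E°), Cd²⁺/Cd the anode: E°cell = +1.37 − (-0.40) = +1.77 V, n = 2.
Overall: Cl₂(g) + Cd(s) → 2 Cl⁻(aq) + Cd²⁺(aq)
Q = [Cl⁻]^2·[Cd²⁺] / (P(Cl₂)); log Q = -3.238.
E = E° − (0.0592/n) log Q = +1.77 − (0.0592/2)(-3.238) = +1.866 V.

+1.866 V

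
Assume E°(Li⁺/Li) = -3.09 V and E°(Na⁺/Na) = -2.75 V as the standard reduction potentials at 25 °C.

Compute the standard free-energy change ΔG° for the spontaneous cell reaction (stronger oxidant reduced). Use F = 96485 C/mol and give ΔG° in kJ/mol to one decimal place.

Na⁺/Na (E° = -2.75 V) is the cathode; Li⁺/Li (E° = -3.09 V) is the anode, so E°cell = +0.34 V.
Balancing electrons gives n = 1 (lcm of 1 and 1).
ΔG° = −nFE° = −(1)(96485)(+0.34) = -32,805 J = -32.8 kJ/mol.

-32.8 kJ/mol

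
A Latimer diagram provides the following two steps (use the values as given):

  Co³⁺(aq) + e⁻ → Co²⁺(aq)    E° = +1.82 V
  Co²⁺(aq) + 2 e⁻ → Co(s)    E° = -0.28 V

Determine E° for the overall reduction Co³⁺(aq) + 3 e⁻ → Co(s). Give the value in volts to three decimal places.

+0.420 V

Adding the free-energy changes (−nFE°) of the two steps gives −n₃FE°₃ = −n₁FE°₁ − n₂FE°₂.
E°₃ = (1×+1.82 + 2×-0.28) / 3 = (+1.260) / 3 = +0.420 V.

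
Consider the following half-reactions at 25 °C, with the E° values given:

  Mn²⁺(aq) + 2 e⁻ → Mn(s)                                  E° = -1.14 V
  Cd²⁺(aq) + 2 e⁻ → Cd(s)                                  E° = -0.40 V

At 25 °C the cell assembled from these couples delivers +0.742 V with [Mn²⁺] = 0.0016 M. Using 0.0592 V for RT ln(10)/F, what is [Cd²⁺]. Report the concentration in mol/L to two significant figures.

Cd²⁺/Cd is the cathode, Mn²⁺/Mn the anode: E°cell = +0.74 V, n = 2.
Overall reaction: Cd²⁺(aq) + Mn(s) → Cd(s) + Mn²⁺(aq); Q = [Mn²⁺]^1/[Cd²⁺]^1.
From E = E° − (0.0592/n) log Q: log Q = (E° − E)·n/0.0592 = (+0.74 − (+0.742))·2/0.0592 = -0.0676.
So 1·log[Cd²⁺] = 1·log(0.0016) − log Q = -2.7959 − (-0.0676) = -2.7283; [Cd²⁺] = 10^(-2.7283) ≈ 0.0019 M.

0.0019 M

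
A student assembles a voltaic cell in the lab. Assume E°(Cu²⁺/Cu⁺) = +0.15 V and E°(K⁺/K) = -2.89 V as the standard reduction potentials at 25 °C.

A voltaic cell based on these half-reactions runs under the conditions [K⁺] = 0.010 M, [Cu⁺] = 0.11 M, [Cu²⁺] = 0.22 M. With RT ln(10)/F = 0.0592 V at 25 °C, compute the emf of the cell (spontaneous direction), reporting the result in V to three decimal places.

Cu²⁺/Cu⁺ is the cathode (higher E°), K⁺/K the anode: E°cell = +0.15 − (-2.89) = +3.04 V, n = 1.
Overall: Cu²⁺(aq) + K(s) → Cu⁺(aq) + K⁺(aq)
Q = [Cu⁺]·[K⁺] / ([Cu²⁺]); log Q = -2.301.
E = E° − (0.0592/n) log Q = +3.04 − (0.0592/1)(-2.301) = +3.176 V.

+3.176 V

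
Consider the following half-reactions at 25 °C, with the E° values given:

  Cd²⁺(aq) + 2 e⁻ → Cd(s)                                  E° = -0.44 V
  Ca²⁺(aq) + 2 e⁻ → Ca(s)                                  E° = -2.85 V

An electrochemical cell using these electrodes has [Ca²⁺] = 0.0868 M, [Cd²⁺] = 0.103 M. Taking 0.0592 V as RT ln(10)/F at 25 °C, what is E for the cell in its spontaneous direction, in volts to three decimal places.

+2.412 V

Cd²⁺/Cd is the cathode (higher E°), Ca²⁺/Ca the anode: E°cell = -0.44 − (-2.85) = +2.41 V, n = 2.
Overall: Cd²⁺(aq) + Ca(s) → Cd(s) + Ca²⁺(aq)
Q = [Ca²⁺] / ([Cd²⁺]); log Q = -0.074.
E = E° − (0.0592/n) log Q = +2.41 − (0.0592/2)(-0.074) = +2.412 V.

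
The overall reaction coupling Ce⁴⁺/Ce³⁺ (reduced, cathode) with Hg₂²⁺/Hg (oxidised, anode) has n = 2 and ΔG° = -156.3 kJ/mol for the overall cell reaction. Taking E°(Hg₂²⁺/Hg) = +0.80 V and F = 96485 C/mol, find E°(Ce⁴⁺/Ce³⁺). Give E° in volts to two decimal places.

+1.61 V

E°cell = −ΔG°/(nF) = −(-156.3×10³)/((2)(96485)) = +0.810 V.
Since Ce⁴⁺/Ce³⁺ is the cathode and Hg₂²⁺/Hg the anode, E°cell = E°(Ce⁴⁺/Ce³⁺) − E°(Hg₂²⁺/Hg).
So E°(Ce⁴⁺/Ce³⁺) = E°cell + E°(Hg₂²⁺/Hg) = +0.810 + (+0.80) = +1.61 V.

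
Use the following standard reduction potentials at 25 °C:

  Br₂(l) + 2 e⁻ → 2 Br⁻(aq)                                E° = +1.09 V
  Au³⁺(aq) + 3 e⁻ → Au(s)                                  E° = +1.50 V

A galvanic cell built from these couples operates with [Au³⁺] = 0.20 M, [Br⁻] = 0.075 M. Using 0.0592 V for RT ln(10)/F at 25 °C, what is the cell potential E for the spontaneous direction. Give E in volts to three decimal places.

+0.330 V

Au³⁺/Au is the cathode (higher E°), Br₂/Br⁻ the anode: E°cell = +1.50 − (+1.09) = +0.41 V, n = 6.
Overall: 2 Au³⁺(aq) + 6 Br⁻(aq) → 2 Au(s) + 3 Br₂(l)
Q = 1 / ([Au³⁺]^2·[Br⁻]^6); log Q = 8.148.
E = E° − (0.0592/n) log Q = +0.41 − (0.0592/6)(8.148) = +0.330 V.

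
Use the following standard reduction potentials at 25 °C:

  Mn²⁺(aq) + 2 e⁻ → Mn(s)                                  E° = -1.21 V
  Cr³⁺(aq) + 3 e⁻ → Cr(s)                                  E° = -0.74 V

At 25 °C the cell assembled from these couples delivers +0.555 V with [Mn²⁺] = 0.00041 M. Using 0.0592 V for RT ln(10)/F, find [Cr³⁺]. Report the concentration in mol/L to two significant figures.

Cr³⁺/Cr is the cathode, Mn²⁺/Mn the anode: E°cell = +0.47 V, n = 6.
Overall reaction: 2 Cr³⁺(aq) + 3 Mn(s) → 2 Cr(s) + 3 Mn²⁺(aq); Q = [Mn²⁺]^3/[Cr³⁺]^2.
From E = E° − (0.0592/n) log Q: log Q = (E° − E)·n/0.0592 = (+0.47 − (+0.555))·6/0.0592 = -8.6149.
So 2·log[Cr³⁺] = 3·log(0.00041) − log Q = -10.1616 − (-8.6149) = -1.5467; log[Cr³⁺] = -1.5467 / 2 = -0.7733; [Cr³⁺] = 10^(-0.7733) ≈ 0.17 M.

0.17 M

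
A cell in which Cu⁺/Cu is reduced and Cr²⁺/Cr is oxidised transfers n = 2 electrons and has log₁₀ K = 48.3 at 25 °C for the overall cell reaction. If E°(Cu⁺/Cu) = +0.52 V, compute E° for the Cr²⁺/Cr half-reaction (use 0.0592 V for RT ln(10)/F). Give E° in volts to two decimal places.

-0.91 V

E°cell = (0.0592/n)·log K = (0.0592/2)(48.3) = +1.430 V.
Since Cu⁺/Cu is the cathode and Cr²⁺/Cr the anode, E°cell = E°(Cu⁺/Cu) − E°(Cr²⁺/Cr).
So E°(Cr²⁺/Cr) = E°(Cu⁺/Cu) − E°cell = (+0.52) − (+1.430) = -0.91 V.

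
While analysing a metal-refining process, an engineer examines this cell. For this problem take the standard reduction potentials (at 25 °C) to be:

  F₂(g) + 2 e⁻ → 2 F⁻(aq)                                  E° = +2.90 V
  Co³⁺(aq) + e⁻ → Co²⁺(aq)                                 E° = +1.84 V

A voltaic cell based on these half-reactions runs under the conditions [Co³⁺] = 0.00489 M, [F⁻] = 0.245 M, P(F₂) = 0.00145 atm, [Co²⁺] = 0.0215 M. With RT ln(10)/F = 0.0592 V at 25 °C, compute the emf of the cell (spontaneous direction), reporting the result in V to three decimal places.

F₂/F⁻ is the cathode (higher E°), Co³⁺/Co²⁺ the anode: E°cell = +2.90 − (+1.84) = +1.06 V, n = 2.
Overall: F₂(g) + 2 Co²⁺(aq) → 2 F⁻(aq) + 2 Co³⁺(aq)
Q = [F⁻]^2·[Co³⁺]^2 / (P(F₂)·[Co²⁺]^2); log Q = 0.331.
E = E° − (0.0592/n) log Q = +1.06 − (0.0592/2)(0.331) = +1.050 V.

+1.050 V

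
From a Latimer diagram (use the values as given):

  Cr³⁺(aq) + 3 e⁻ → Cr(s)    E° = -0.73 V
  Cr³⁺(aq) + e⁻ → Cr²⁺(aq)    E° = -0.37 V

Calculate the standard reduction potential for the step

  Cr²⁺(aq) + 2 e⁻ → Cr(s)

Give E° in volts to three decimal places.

-0.910 V

Sequential free energies add, so n₃E°₃ = n₁E°₁ + n₂E°₂.
With n₃ = 3, and the known step contributing 1×(-0.37) V, the unknown satisfies 2·E° = 3×(-0.73) − 1×(-0.37) = -1.820.
E° = -1.820 / 2 = -0.910 V.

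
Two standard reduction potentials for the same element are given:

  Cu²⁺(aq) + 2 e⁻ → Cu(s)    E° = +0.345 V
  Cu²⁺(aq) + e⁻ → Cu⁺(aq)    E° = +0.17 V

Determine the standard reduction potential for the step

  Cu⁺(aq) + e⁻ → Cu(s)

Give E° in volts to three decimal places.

+0.520 V

Sequential free energies add, so n₃E°₃ = n₁E°₁ + n₂E°₂.
With n₃ = 2, and the known step contributing 1×(+0.17) V, the unknown satisfies 1·E° = 2×(+0.345) − 1×(+0.17) = +0.520.
E° = +0.520 / 1 = +0.520 V.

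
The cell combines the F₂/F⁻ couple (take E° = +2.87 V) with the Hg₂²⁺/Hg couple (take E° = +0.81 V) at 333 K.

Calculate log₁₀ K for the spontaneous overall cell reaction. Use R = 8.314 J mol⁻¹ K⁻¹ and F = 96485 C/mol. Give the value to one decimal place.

Cathode: F₂/F⁻; anode: Hg₂²⁺/Hg. E°cell = (+2.87) − (+0.81) = +2.06 V, with n = 2.
ΔG° = −nFE° = −RT ln K, so ln K = nFE°/(RT) = (2)(96485)(+2.06) / ((8.314)(333)) = 143.583.
log₁₀ K = 143.583 / ln 10 = 62.4.

62.4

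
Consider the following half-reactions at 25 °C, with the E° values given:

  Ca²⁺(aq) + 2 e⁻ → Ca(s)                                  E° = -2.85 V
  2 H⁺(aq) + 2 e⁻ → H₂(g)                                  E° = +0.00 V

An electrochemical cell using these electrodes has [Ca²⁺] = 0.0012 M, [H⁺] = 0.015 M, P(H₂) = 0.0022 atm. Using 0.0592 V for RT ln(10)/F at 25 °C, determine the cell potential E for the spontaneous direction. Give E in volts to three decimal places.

+2.907 V

H⁺/H₂ is the cathode (higher E°), Ca²⁺/Ca the anode: E°cell = +0.00 − (-2.85) = +2.85 V, n = 2.
Overall: 2 H⁺(aq) + Ca(s) → H₂(g) + Ca²⁺(aq)
Q = P(H₂)·[Ca²⁺] / ([H⁺]^2); log Q = -1.931.
E = E° − (0.0592/n) log Q = +2.85 − (0.0592/2)(-1.931) = +2.907 V.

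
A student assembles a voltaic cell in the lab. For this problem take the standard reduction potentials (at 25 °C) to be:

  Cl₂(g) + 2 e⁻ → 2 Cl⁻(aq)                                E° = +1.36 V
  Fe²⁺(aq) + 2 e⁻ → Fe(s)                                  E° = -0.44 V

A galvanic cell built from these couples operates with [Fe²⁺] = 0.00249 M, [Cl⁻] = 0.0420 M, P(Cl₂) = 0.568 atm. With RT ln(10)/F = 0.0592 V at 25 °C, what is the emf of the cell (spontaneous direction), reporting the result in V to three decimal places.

+1.951 V

Cl₂/Cl⁻ is the cathode (higher E°), Fe²⁺/Fe the anode: E°cell = +1.36 − (-0.44) = +1.80 V, n = 2.
Overall: Cl₂(g) + Fe(s) → 2 Cl⁻(aq) + Fe²⁺(aq)
Q = [Cl⁻]^2·[Fe²⁺] / (P(Cl₂)); log Q = -5.112.
E = E° − (0.0592/n) log Q = +1.80 − (0.0592/2)(-5.112) = +1.951 V.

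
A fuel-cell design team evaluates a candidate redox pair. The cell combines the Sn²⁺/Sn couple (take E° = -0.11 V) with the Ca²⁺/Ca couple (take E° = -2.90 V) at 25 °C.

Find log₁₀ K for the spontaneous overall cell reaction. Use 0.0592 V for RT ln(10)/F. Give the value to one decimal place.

Cathode: Sn²⁺/Sn; anode: Ca²⁺/Ca. E°cell = +2.79 V, n = 2.
log K = nE°cell / 0.0592 = (2)(+2.79) / 0.0592 = 94.3.

94.3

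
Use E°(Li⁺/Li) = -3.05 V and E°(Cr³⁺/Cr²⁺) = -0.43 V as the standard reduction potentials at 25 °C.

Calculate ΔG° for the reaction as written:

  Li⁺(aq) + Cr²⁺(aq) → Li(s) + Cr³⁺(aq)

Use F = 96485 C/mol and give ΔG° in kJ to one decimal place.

+252.8 kJ

As written, Li⁺/Li is reduced (cathode) and Cr³⁺/Cr²⁺ is oxidised (anode), so E°cell = (-3.05) − (-0.43) = -2.62 V.
Balancing electrons gives n = 1.
ΔG° = −nFE° = −(1)(96485)(-2.62) = 252,791 J = +252.8 kJ.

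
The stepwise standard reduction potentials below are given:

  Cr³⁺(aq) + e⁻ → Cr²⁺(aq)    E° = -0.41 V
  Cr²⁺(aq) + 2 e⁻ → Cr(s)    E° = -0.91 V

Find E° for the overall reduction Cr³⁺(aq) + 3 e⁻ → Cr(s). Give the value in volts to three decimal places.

-0.743 V

Standard free energies of sequential steps add: ΔG°₃ = ΔG°₁ + ΔG°₂, so n₃E°₃ = n₁E°₁ + n₂E°₂.
E°₃ = (1×-0.41 + 2×-0.91) / 3 = (-2.230) / 3 = -0.743 V.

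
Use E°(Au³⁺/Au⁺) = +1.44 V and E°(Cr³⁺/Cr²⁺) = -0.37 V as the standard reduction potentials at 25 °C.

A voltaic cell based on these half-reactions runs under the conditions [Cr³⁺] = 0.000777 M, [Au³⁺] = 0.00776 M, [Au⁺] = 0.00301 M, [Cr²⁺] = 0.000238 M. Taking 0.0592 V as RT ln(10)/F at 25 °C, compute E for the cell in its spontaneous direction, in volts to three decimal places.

+1.792 V

Au³⁺/Au⁺ is the cathode (higher E°), Cr³⁺/Cr²⁺ the anode: E°cell = +1.44 − (-0.37) = +1.81 V, n = 2.
Overall: Au³⁺(aq) + 2 Cr²⁺(aq) → Au⁺(aq) + 2 Cr³⁺(aq)
Q = [Au⁺]·[Cr³⁺]^2 / ([Au³⁺]·[Cr²⁺]^2); log Q = 0.616.
E = E° − (0.0592/n) log Q = +1.81 − (0.0592/2)(0.616) = +1.792 V.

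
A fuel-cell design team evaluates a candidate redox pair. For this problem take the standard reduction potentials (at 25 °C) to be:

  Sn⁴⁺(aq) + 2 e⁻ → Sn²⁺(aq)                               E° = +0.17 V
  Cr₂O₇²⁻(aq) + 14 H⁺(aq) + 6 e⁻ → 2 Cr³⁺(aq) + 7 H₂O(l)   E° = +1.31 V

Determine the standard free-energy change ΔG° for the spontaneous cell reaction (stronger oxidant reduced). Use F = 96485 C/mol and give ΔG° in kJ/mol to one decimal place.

-660.0 kJ/mol

Cr₂O₇²⁻/Cr³⁺ (E° = +1.31 V) is the cathode; Sn⁴⁺/Sn²⁺ (E° = +0.17 V) is the anode, so E°cell = +1.14 V.
Balancing electrons gives n = 6 (lcm of 6 and 2).
ΔG° = −nFE° = −(6)(96485)(+1.14) = -659,957 J = -660.0 kJ/mol.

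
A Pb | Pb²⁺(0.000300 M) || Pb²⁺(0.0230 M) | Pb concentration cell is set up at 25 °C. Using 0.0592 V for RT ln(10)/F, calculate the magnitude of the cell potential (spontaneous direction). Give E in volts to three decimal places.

For a concentration cell E°cell = 0. The 0.0230 M side is the cathode (reduction is favoured where [Pb²⁺] is higher).
With n = 2, E = −(0.0592/2) log([Pb²⁺]ₐₙ/[Pb²⁺]꜀ₐₜ) = −(0.0592/2) log(0.0003/0.023) = −(0.0592/2)(-1.885) = +0.056 V.

+0.056 V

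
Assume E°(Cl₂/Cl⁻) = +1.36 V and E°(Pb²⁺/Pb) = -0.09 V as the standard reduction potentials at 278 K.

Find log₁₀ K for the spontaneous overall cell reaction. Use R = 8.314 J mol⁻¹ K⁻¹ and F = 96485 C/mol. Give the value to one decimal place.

52.6

Cathode: Cl₂/Cl⁻; anode: Pb²⁺/Pb. E°cell = (+1.36) − (-0.09) = +1.45 V, with n = 2.
ΔG° = −nFE° = −RT ln K, so ln K = nFE°/(RT) = (2)(96485)(+1.45) / ((8.314)(278)) = 121.061.
log₁₀ K = 121.061 / ln 10 = 52.6.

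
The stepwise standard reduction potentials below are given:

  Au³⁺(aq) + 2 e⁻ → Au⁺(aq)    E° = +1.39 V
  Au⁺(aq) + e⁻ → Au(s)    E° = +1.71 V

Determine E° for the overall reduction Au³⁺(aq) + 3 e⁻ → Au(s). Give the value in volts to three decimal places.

Adding the free-energy changes (−nFE°) of the two steps gives −n₃FE°₃ = −n₁FE°₁ − n₂FE°₂.
E°₃ = (2×+1.39 + 1×+1.71) / 3 = (+4.490) / 3 = +1.497 V.

+1.497 V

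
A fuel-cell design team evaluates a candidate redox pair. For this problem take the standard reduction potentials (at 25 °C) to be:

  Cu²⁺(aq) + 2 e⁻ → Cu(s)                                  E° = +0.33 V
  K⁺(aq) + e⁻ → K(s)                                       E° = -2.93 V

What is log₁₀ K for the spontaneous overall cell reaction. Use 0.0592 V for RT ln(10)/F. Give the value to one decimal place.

Cathode: Cu²⁺/Cu; anode: K⁺/K. E°cell = +3.26 V, n = 2.
log K = nE°cell / 0.0592 = (2)(+3.26) / 0.0592 = 110.1.

110.1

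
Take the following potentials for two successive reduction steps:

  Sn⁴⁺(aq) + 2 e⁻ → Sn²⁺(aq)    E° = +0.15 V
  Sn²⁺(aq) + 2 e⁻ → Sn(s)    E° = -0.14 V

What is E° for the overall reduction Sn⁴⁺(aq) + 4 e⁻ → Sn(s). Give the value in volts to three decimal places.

Since ΔG° = −nFE° is additive over sequential reductions, n₃E°₃ = n₁E°₁ + n₂E°₂.
E°₃ = (2×+0.15 + 2×-0.14) / 4 = (+0.020) / 4 = +0.005 V.

+0.005 V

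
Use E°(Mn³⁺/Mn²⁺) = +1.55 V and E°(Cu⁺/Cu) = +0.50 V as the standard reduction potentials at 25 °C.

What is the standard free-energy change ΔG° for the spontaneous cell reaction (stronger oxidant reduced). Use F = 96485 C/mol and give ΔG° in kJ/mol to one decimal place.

-101.3 kJ/mol

Mn³⁺/Mn²⁺ (E° = +1.55 V) is the cathode; Cu⁺/Cu (E° = +0.50 V) is the anode, so E°cell = +1.05 V.
Balancing electrons gives n = 1 (lcm of 1 and 1).
ΔG° = −nFE° = −(1)(96485)(+1.05) = -101,309 J = -101.3 kJ/mol.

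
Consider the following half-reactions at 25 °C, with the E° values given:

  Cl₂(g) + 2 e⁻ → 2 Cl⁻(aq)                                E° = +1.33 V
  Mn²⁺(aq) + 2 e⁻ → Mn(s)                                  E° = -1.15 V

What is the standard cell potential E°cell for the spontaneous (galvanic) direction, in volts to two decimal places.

+2.48 V

The Cl₂/Cl⁻ couple has the higher reduction potential, so it is the cathode; Mn²⁺/Mn is oxidised at the anode.
E°cell = E°(cathode) − E°(anode) = (+1.33) − (-1.15) = +2.48 V.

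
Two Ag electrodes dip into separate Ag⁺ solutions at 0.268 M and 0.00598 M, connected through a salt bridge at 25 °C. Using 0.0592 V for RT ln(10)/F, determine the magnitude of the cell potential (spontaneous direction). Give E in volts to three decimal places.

+0.098 V

For a concentration cell E°cell = 0. The 0.268 M side is the cathode (reduction is favoured where [Ag⁺] is higher).
With n = 1, E = −(0.0592/1) log([Ag⁺]ₐₙ/[Ag⁺]꜀ₐₜ) = −(0.0592/1) log(0.00598/0.268) = −(0.0592/1)(-1.651) = +0.098 V.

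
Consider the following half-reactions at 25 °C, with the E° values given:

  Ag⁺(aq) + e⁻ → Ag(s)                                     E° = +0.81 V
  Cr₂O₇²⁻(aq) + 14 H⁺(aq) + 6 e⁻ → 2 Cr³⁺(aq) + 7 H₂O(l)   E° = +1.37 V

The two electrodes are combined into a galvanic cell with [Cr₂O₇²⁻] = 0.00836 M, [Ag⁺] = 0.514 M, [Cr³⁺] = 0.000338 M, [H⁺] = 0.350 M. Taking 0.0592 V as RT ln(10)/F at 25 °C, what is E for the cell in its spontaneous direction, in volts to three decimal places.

Cr₂O₇²⁻/Cr³⁺ is the cathode (higher E°), Ag⁺/Ag the anode: E°cell = +1.37 − (+0.81) = +0.56 V, n = 6.
Overall: Cr₂O₇²⁻(aq) + 14 H⁺(aq) + 6 Ag(s) → 2 Cr³⁺(aq) + 7 H₂O(l) + 6 Ag⁺(aq)
Q = [Cr³⁺]^2·[Ag⁺]^6 / ([Cr₂O₇²⁻]·[H⁺]^14); log Q = -0.216.
E = E° − (0.0592/n) log Q = +0.56 − (0.0592/6)(-0.216) = +0.562 V.

+0.562 V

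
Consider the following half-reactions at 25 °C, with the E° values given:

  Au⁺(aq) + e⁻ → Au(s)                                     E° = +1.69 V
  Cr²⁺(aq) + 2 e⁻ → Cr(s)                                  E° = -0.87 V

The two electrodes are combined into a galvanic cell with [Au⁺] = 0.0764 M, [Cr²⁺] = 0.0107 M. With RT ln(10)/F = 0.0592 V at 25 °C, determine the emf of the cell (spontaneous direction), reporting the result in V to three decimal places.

Au⁺/Au is the cathode (higher E°), Cr²⁺/Cr the anode: E°cell = +1.69 − (-0.87) = +2.56 V, n = 2.
Overall: 2 Au⁺(aq) + Cr(s) → 2 Au(s) + Cr²⁺(aq)
Q = [Cr²⁺] / ([Au⁺]^2); log Q = 0.263.
E = E° − (0.0592/n) log Q = +2.56 − (0.0592/2)(0.263) = +2.552 V.

+2.552 V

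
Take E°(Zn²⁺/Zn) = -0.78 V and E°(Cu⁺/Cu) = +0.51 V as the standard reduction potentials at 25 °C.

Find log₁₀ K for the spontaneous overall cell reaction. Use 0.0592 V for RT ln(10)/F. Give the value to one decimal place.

Cathode: Cu⁺/Cu; anode: Zn²⁺/Zn. E°cell = +1.29 V, n = 2.
log K = nE°cell / 0.0592 = (2)(+1.29) / 0.0592 = 43.6.

43.6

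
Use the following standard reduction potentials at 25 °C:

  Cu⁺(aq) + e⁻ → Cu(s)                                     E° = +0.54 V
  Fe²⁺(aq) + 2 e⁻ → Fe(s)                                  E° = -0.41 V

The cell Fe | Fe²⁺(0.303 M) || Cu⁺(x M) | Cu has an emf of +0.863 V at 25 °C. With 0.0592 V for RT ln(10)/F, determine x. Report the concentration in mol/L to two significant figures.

Cu⁺/Cu is the cathode, Fe²⁺/Fe the anode: E°cell = +0.95 V, n = 2.
Overall reaction: 2 Cu⁺(aq) + Fe(s) → 2 Cu(s) + Fe²⁺(aq); Q = [Fe²⁺]^1/[Cu⁺]^2.
From E = E° − (0.0592/n) log Q: log Q = (E° − E)·n/0.0592 = (+0.95 − (+0.863))·2/0.0592 = 2.9392.
So 2·log[Cu⁺] = 1·log(0.303) − log Q = -0.5186 − (2.9392) = -3.4578; log[Cu⁺] = -3.4578 / 2 = -1.7289; [Cu⁺] = 10^(-1.7289) ≈ 0.019 M.

0.019 M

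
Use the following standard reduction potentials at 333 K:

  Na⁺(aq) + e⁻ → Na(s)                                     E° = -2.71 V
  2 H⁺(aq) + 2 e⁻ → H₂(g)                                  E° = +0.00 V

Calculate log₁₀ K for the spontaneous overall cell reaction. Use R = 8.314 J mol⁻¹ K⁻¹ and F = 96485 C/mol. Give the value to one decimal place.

Cathode: H⁺/H₂; anode: Na⁺/Na. E°cell = (+0.00) − (-2.71) = +2.71 V, with n = 2.
ΔG° = −nFE° = −RT ln K, so ln K = nFE°/(RT) = (2)(96485)(+2.71) / ((8.314)(333)) = 188.888.
log₁₀ K = 188.888 / ln 10 = 82.0.

82.0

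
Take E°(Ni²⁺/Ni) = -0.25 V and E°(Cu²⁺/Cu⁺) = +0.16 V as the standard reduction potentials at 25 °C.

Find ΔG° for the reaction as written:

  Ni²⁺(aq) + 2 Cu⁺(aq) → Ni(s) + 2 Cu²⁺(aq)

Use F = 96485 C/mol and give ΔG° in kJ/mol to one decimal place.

As written, Ni²⁺/Ni is reduced (cathode) and Cu²⁺/Cu⁺ is oxidised (anode), so E°cell = (-0.25) − (+0.16) = -0.41 V.
Balancing electrons gives n = 2.
ΔG° = −nFE° = −(2)(96485)(-0.41) = 79,118 J = +79.1 kJ/mol.

+79.1 kJ/mol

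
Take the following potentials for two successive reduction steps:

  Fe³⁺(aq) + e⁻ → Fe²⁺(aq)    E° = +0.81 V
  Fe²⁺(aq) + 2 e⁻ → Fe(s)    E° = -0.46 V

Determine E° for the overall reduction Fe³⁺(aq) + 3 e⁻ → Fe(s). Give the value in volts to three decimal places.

-0.037 V

Standard free energies of sequential steps add: ΔG°₃ = ΔG°₁ + ΔG°₂, so n₃E°₃ = n₁E°₁ + n₂E°₂.
E°₃ = (1×+0.81 + 2×-0.46) / 3 = (-0.110) / 3 = -0.037 V.
E° values themselves are not directly additive — weighting by electron count is essential.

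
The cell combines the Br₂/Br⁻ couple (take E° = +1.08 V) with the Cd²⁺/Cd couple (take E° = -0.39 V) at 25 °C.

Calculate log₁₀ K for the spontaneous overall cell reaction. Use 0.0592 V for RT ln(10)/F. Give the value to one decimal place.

Cathode: Br₂/Br⁻; anode: Cd²⁺/Cd. E°cell = +1.47 V, n = 2.
log K = nE°cell / 0.0592 = (2)(+1.47) / 0.0592 = 49.7.

49.7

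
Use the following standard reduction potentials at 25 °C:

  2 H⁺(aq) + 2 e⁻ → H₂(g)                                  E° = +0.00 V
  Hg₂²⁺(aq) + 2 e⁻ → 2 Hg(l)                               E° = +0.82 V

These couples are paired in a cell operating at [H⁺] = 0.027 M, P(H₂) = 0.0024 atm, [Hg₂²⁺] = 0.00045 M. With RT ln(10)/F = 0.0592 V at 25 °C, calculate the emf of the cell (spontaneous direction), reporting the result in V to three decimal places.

+0.736 V

Hg₂²⁺/Hg is the cathode (higher E°), H⁺/H₂ the anode: E°cell = +0.82 − (+0.00) = +0.82 V, n = 2.
Overall: Hg₂²⁺(aq) + H₂(g) → 2 Hg(l) + 2 H⁺(aq)
Q = [H⁺]^2 / ([Hg₂²⁺]·P(H₂)); log Q = 2.829.
E = E° − (0.0592/n) log Q = +0.82 − (0.0592/2)(2.829) = +0.736 V.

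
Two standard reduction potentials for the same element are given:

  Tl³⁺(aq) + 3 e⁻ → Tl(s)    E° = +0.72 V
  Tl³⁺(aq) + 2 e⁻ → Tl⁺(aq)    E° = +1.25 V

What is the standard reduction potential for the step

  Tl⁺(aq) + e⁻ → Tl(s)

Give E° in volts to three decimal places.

-0.340 V

Sequential free energies add, so n₃E°₃ = n₁E°₁ + n₂E°₂.
With n₃ = 3, and the known step contributing 2×(+1.25) V, the unknown satisfies 1·E° = 3×(+0.72) − 2×(+1.25) = -0.340.
E° = -0.340 / 1 = -0.340 V.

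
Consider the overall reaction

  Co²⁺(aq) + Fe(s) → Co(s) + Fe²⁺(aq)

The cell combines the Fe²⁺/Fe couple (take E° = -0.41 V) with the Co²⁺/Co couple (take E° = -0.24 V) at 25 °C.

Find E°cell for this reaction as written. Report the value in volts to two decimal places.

+0.17 V

The Co²⁺/Co couple has the higher reduction potential, so it is the cathode; Fe²⁺/Fe is oxidised at the anode.
E°cell = E°(cathode) − E°(anode) = (-0.24) − (-0.41) = +0.17 V.
Since E°cell > 0, the reaction is spontaneous under standard conditions.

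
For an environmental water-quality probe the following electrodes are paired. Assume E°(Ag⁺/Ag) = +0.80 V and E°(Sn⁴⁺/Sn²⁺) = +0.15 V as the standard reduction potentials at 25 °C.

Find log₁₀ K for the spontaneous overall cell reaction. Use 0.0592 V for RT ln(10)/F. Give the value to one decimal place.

Cathode: Ag⁺/Ag; anode: Sn⁴⁺/Sn²⁺. E°cell = +0.65 V, n = 2.
log K = nE°cell / 0.0592 = (2)(+0.65) / 0.0592 = 22.0.

22.0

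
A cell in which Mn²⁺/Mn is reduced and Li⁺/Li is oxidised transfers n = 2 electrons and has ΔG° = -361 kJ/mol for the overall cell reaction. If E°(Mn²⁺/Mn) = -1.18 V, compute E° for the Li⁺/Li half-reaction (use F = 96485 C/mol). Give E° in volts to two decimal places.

-3.05 V

E°cell = −ΔG°/(nF) = −(-361×10³)/((2)(96485)) = +1.871 V.
Since Mn²⁺/Mn is the cathode and Li⁺/Li the anode, E°cell = E°(Mn²⁺/Mn) − E°(Li⁺/Li).
So E°(Li⁺/Li) = E°(Mn²⁺/Mn) − E°cell = (-1.18) − (+1.871) = -3.05 V.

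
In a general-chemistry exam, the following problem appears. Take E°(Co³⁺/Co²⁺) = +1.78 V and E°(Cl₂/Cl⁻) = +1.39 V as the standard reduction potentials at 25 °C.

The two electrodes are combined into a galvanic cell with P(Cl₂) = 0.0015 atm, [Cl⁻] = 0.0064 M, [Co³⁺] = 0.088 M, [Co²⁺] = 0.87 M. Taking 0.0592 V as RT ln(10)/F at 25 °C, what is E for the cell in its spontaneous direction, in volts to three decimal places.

+0.285 V

Co³⁺/Co²⁺ is the cathode (higher E°), Cl₂/Cl⁻ the anode: E°cell = +1.78 − (+1.39) = +0.39 V, n = 2.
Overall: 2 Co³⁺(aq) + 2 Cl⁻(aq) → 2 Co²⁺(aq) + Cl₂(g)
Q = [Co²⁺]^2·P(Cl₂) / ([Co³⁺]^2·[Cl⁻]^2); log Q = 3.554.
E = E° − (0.0592/n) log Q = +0.39 − (0.0592/2)(3.554) = +0.285 V.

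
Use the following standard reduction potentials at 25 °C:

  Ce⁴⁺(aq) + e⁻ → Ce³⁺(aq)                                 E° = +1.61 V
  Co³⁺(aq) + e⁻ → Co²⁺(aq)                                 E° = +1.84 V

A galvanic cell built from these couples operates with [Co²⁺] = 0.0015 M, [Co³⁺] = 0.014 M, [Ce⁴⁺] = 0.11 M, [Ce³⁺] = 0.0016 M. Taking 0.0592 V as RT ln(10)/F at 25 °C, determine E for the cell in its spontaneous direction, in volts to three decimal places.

+0.179 V

Co³⁺/Co²⁺ is the cathode (higher E°), Ce⁴⁺/Ce³⁺ the anode: E°cell = +1.84 − (+1.61) = +0.23 V, n = 1.
Overall: Co³⁺(aq) + Ce³⁺(aq) → Co²⁺(aq) + Ce⁴⁺(aq)
Q = [Co²⁺]·[Ce⁴⁺] / ([Co³⁺]·[Ce³⁺]); log Q = 0.867.
E = E° − (0.0592/n) log Q = +0.23 − (0.0592/1)(0.867) = +0.179 V.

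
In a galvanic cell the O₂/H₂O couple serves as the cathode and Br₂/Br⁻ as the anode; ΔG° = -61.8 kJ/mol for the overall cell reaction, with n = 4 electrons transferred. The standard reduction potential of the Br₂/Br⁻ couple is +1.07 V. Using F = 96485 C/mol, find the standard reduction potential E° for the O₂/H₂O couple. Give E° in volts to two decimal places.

E°cell = −ΔG°/(nF) = −(-61.8×10³)/((4)(96485)) = +0.160 V.
Since O₂/H₂O is the cathode and Br₂/Br⁻ the anode, E°cell = E°(O₂/H₂O) − E°(Br₂/Br⁻).
So E°(O₂/H₂O) = E°cell + E°(Br₂/Br⁻) = +0.160 + (+1.07) = +1.23 V.

+1.23 V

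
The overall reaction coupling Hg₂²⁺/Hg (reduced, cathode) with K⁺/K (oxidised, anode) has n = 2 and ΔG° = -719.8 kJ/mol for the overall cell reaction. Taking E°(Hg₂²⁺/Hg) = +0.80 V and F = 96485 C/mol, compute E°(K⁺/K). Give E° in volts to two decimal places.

-2.93 V

E°cell = −ΔG°/(nF) = −(-719.8×10³)/((2)(96485)) = +3.730 V.
Since Hg₂²⁺/Hg is the cathode and K⁺/K the anode, E°cell = E°(Hg₂²⁺/Hg) − E°(K⁺/K).
So E°(K⁺/K) = E°(Hg₂²⁺/Hg) − E°cell = (+0.80) − (+3.730) = -2.93 V.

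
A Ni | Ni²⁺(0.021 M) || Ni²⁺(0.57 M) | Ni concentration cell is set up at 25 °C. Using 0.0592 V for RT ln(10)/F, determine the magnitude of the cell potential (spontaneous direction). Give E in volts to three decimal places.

For a concentration cell E°cell = 0. The 0.57 M side is the cathode (reduction is favoured where [Ni²⁺] is higher).
With n = 2, E = −(0.0592/2) log([Ni²⁺]ₐₙ/[Ni²⁺]꜀ₐₜ) = −(0.0592/2) log(0.021/0.57) = −(0.0592/2)(-1.434) = +0.042 V.

+0.042 V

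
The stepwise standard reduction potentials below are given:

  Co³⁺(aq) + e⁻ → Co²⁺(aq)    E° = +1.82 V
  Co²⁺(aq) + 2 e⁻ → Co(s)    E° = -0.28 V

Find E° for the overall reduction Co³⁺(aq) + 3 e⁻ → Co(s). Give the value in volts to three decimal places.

+0.420 V

Adding the free-energy changes (−nFE°) of the two steps gives −n₃FE°₃ = −n₁FE°₁ − n₂FE°₂.
E°₃ = (1×+1.82 + 2×-0.28) / 3 = (+1.260) / 3 = +0.420 V.
Simply averaging or adding the two E° values would be wrong; the electron-weighted sum is required.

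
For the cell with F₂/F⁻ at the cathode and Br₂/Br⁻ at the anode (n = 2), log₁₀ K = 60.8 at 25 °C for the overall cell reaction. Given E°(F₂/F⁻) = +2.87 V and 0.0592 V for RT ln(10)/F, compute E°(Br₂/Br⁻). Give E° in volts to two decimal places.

+1.07 V

E°cell = (0.0592/n)·log K = (0.0592/2)(60.8) = +1.800 V.
Since F₂/F⁻ is the cathode and Br₂/Br⁻ the anode, E°cell = E°(F₂/F⁻) − E°(Br₂/Br⁻).
So E°(Br₂/Br⁻) = E°(F₂/F⁻) − E°cell = (+2.87) − (+1.800) = +1.07 V.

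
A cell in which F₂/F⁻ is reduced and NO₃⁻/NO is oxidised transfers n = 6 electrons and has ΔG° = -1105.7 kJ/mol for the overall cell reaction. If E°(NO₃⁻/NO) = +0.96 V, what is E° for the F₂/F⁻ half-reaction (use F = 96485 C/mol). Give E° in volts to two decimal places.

+2.87 V

E°cell = −ΔG°/(nF) = −(-1105.7×10³)/((6)(96485)) = +1.910 V.
Since F₂/F⁻ is the cathode and NO₃⁻/NO the anode, E°cell = E°(F₂/F⁻) − E°(NO₃⁻/NO).
So E°(F₂/F⁻) = E°cell + E°(NO₃⁻/NO) = +1.910 + (+0.96) = +2.87 V.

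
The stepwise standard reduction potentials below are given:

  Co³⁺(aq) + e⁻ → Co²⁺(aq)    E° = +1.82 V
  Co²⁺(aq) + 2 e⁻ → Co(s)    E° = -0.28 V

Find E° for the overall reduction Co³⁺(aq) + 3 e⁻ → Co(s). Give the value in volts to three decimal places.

+0.420 V

Since ΔG° = −nFE° is additive over sequential reductions, n₃E°₃ = n₁E°₁ + n₂E°₂.
E°₃ = (1×+1.82 + 2×-0.28) / 3 = (+1.260) / 3 = +0.420 V.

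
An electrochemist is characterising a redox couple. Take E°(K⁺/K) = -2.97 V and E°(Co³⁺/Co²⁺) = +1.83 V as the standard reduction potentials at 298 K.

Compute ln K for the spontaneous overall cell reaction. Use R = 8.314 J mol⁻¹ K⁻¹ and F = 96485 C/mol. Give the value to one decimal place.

Cathode: Co³⁺/Co²⁺; anode: K⁺/K. E°cell = (+1.83) − (-2.97) = +4.80 V, with n = 1.
ΔG° = −nFE° = −RT ln K, so ln K = nFE°/(RT) = (1)(96485)(+4.80) / ((8.314)(298)) = 186.928.

186.9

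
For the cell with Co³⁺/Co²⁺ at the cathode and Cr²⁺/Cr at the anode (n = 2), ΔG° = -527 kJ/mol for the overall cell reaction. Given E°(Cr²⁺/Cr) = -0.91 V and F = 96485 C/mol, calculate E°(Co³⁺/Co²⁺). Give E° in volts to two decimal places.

+1.82 V

E°cell = −ΔG°/(nF) = −(-527×10³)/((2)(96485)) = +2.731 V.
Since Co³⁺/Co²⁺ is the cathode and Cr²⁺/Cr the anode, E°cell = E°(Co³⁺/Co²⁺) − E°(Cr²⁺/Cr).
So E°(Co³⁺/Co²⁺) = E°cell + E°(Cr²⁺/Cr) = +2.731 + (-0.91) = +1.82 V.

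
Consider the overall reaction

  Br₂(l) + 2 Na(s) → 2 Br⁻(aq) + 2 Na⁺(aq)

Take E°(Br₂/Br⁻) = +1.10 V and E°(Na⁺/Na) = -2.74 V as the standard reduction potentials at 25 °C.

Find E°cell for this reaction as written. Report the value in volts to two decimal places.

+3.84 V

The Br₂/Br⁻ couple has the higher reduction potential, so it is the cathode; Na⁺/Na is oxidised at the anode.
E°cell = E°(cathode) − E°(anode) = (+1.10) − (-2.74) = +3.84 V.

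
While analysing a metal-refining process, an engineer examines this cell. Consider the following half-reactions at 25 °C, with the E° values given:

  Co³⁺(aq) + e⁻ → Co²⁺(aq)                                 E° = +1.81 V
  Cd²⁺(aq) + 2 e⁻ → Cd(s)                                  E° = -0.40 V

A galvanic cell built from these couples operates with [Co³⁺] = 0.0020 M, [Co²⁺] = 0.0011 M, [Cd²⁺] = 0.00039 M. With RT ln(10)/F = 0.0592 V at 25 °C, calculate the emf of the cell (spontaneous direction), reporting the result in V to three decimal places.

Co³⁺/Co²⁺ is the cathode (higher E°), Cd²⁺/Cd the anode: E°cell = +1.81 − (-0.40) = +2.21 V, n = 2.
Overall: 2 Co³⁺(aq) + Cd(s) → 2 Co²⁺(aq) + Cd²⁺(aq)
Q = [Co²⁺]^2·[Cd²⁺] / ([Co³⁺]^2); log Q = -3.928.
E = E° − (0.0592/n) log Q = +2.21 − (0.0592/2)(-3.928) = +2.326 V.

+2.326 V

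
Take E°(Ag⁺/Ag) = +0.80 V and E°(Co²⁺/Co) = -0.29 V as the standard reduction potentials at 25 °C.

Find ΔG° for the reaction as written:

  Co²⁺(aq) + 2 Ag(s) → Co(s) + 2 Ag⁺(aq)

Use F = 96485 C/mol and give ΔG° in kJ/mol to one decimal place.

+210.3 kJ/mol

As written, Co²⁺/Co is reduced (cathode) and Ag⁺/Ag is oxidised (anode), so E°cell = (-0.29) − (+0.80) = -1.09 V.
Balancing electrons gives n = 2.
ΔG° = −nFE° = −(2)(96485)(-1.09) = 210,337 J = +210.3 kJ/mol.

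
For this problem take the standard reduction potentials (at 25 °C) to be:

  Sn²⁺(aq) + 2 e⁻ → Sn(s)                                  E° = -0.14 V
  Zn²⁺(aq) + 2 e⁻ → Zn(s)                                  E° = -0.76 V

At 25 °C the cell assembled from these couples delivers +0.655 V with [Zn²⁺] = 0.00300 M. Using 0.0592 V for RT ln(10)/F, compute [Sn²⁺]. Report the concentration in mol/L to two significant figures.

0.046 M

Sn²⁺/Sn is the cathode, Zn²⁺/Zn the anode: E°cell = +0.62 V, n = 2.
Overall reaction: Sn²⁺(aq) + Zn(s) → Sn(s) + Zn²⁺(aq); Q = [Zn²⁺]^1/[Sn²⁺]^1.
From E = E° − (0.0592/n) log Q: log Q = (E° − E)·n/0.0592 = (+0.62 − (+0.655))·2/0.0592 = -1.1824.
So 1·log[Sn²⁺] = 1·log(0.003) − log Q = -2.5229 − (-1.1824) = -1.3405; [Sn²⁺] = 10^(-1.3405) ≈ 0.046 M.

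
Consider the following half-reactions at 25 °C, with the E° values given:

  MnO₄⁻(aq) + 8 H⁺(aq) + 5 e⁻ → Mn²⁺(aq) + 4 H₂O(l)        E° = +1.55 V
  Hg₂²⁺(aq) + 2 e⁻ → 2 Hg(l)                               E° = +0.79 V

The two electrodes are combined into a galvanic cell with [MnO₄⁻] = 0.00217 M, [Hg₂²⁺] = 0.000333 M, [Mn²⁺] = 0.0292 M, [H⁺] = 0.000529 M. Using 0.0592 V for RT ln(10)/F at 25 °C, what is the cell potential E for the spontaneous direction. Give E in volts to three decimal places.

+0.539 V

MnO₄⁻/Mn²⁺ is the cathode (higher E°), Hg₂²⁺/Hg the anode: E°cell = +1.55 − (+0.79) = +0.76 V, n = 10.
Overall: 2 MnO₄⁻(aq) + 16 H⁺(aq) + 10 Hg(l) → 2 Mn²⁺(aq) + 8 H₂O(l) + 5 Hg₂²⁺(aq)
Q = [Mn²⁺]^2·[Hg₂²⁺]^5 / ([MnO₄⁻]^2·[H⁺]^16); log Q = 37.295.
E = E° − (0.0592/n) log Q = +0.76 − (0.0592/10)(37.295) = +0.539 V.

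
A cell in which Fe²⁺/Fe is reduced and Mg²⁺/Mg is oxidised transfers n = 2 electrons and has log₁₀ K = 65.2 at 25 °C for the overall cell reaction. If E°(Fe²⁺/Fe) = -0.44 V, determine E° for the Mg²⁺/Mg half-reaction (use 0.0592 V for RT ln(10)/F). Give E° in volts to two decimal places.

-2.37 V

E°cell = (0.0592/n)·log K = (0.0592/2)(65.2) = +1.930 V.
Since Fe²⁺/Fe is the cathode and Mg²⁺/Mg the anode, E°cell = E°(Fe²⁺/Fe) − E°(Mg²⁺/Mg).
So E°(Mg²⁺/Mg) = E°(Fe²⁺/Fe) − E°cell = (-0.44) − (+1.930) = -2.37 V.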